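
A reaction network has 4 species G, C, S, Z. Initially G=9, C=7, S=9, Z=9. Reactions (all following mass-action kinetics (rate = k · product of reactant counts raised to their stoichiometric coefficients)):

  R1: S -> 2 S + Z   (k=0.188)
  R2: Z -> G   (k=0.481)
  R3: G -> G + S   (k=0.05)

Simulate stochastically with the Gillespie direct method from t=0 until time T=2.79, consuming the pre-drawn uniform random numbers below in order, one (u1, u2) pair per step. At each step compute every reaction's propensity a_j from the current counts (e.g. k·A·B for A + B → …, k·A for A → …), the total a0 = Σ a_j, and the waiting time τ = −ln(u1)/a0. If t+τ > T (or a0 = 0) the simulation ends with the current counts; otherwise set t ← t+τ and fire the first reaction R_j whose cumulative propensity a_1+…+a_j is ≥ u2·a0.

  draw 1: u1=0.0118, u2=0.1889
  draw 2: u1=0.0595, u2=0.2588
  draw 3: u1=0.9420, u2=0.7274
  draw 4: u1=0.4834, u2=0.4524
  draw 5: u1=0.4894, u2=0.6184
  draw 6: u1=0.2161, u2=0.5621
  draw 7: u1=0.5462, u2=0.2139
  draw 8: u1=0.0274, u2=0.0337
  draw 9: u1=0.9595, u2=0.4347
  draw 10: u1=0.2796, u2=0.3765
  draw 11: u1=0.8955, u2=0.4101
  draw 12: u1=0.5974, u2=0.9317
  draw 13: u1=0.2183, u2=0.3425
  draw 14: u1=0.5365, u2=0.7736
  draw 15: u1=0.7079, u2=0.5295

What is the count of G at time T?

G at T = 17

t=0.000: G=9 C=7 S=9 Z=9
Draw 1: a1=1.692, a2=4.329, a3=0.450, a0=6.471; τ=−ln(0.0118)/6.471=0.686 → t=0.686; u2·a0=0.1889·6.471=1.222 ≤ a1=1.692 → R1 fires; G=9 C=7 S=10 Z=10
Draw 2: a1=1.880, a2=4.810, a3=0.450, a0=7.140; τ=−ln(0.0595)/7.140=0.395 → t=1.081; u2·a0=0.2588·7.140=1.848 ≤ a1=1.880 → R1 fires; G=9 C=7 S=11 Z=11
Draw 3: a1=2.068, a2=5.291, a3=0.450, a0=7.809; τ=−ln(0.9420)/7.809=0.008 → t=1.089; u2·a0=0.7274·7.809=5.680; a1=2.068 < 5.680 ≤ a1+a2=7.359 → R2 fires; G=10 C=7 S=11 Z=10
Draw 4: a1=2.068, a2=4.810, a3=0.500, a0=7.378; τ=−ln(0.4834)/7.378=0.099 → t=1.187; u2·a0=0.4524·7.378=3.338; a1=2.068 < 3.338 ≤ a1+a2=6.878 → R2 fires; G=11 C=7 S=11 Z=9
Draw 5: a1=2.068, a2=4.329, a3=0.550, a0=6.947; τ=−ln(0.4894)/6.947=0.103 → t=1.290; u2·a0=0.6184·6.947=4.296; a1=2.068 < 4.296 ≤ a1+a2=6.397 → R2 fires; G=12 C=7 S=11 Z=8
Draw 6: a1=2.068, a2=3.848, a3=0.600, a0=6.516; τ=−ln(0.2161)/6.516=0.235 → t=1.525; u2·a0=0.5621·6.516=3.663; a1=2.068 < 3.663 ≤ a1+a2=5.916 → R2 fires; G=13 C=7 S=11 Z=7
Draw 7: a1=2.068, a2=3.367, a3=0.650, a0=6.085; τ=−ln(0.5462)/6.085=0.099 → t=1.625; u2·a0=0.2139·6.085=1.302 ≤ a1=2.068 → R1 fires; G=13 C=7 S=12 Z=8
Draw 8: a1=2.256, a2=3.848, a3=0.650, a0=6.754; τ=−ln(0.0274)/6.754=0.533 → t=2.157; u2·a0=0.0337·6.754=0.228 ≤ a1=2.256 → R1 fires; G=13 C=7 S=13 Z=9
Draw 9: a1=2.444, a2=4.329, a3=0.650, a0=7.423; τ=−ln(0.9595)/7.423=0.006 → t=2.163; u2·a0=0.4347·7.423=3.227; a1=2.444 < 3.227 ≤ a1+a2=6.773 → R2 fires; G=14 C=7 S=13 Z=8
Draw 10: a1=2.444, a2=3.848, a3=0.700, a0=6.992; τ=−ln(0.2796)/6.992=0.182 → t=2.345; u2·a0=0.3765·6.992=2.632; a1=2.444 < 2.632 ≤ a1+a2=6.292 → R2 fires; G=15 C=7 S=13 Z=7
Draw 11: a1=2.444, a2=3.367, a3=0.750, a0=6.561; τ=−ln(0.8955)/6.561=0.017 → t=2.362; u2·a0=0.4101·6.561=2.691; a1=2.444 < 2.691 ≤ a1+a2=5.811 → R2 fires; G=16 C=7 S=13 Z=6
Draw 12: a1=2.444, a2=2.886, a3=0.800, a0=6.130; τ=−ln(0.5974)/6.130=0.084 → t=2.446; u2·a0=0.9317·6.130=5.711; a1+a2=5.330 < 5.711 ≤ a1+…+a3=6.130 → R3 fires; G=16 C=7 S=14 Z=6
Draw 13: a1=2.632, a2=2.886, a3=0.800, a0=6.318; τ=−ln(0.2183)/6.318=0.241 → t=2.687; u2·a0=0.3425·6.318=2.164 ≤ a1=2.632 → R1 fires; G=16 C=7 S=15 Z=7
Draw 14: a1=2.820, a2=3.367, a3=0.800, a0=6.987; τ=−ln(0.5365)/6.987=0.089 → t=2.776; u2·a0=0.7736·6.987=5.405; a1=2.820 < 5.405 ≤ a1+a2=6.187 → R2 fires; G=17 C=7 S=15 Z=6
Draw 15: a1=2.820, a2=2.886, a3=0.850, a0=6.556; τ=−ln(0.7079)/6.556=0.053 → t=2.829 > T=2.79: stop.
Read off G at T=2.79: 17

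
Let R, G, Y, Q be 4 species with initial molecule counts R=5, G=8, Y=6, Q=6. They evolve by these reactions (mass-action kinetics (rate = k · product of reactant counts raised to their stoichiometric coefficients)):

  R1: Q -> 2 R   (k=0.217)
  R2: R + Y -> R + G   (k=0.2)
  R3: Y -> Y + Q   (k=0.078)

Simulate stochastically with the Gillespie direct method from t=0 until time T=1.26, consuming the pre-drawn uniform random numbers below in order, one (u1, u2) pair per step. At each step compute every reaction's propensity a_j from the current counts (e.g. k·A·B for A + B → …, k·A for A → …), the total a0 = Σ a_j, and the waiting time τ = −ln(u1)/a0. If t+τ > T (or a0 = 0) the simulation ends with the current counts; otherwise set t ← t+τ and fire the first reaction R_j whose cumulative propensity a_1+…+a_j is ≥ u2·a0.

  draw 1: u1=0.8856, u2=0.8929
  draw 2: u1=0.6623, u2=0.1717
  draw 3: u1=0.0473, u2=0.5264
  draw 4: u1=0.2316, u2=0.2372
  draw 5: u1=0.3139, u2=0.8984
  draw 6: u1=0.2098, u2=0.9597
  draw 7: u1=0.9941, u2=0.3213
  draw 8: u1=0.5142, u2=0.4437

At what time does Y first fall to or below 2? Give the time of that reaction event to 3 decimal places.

Threshold first reached at t = 0.856

t=0.000: R=5 G=8 Y=6 Q=6
Draw 1: a1=1.302, a2=6.000, a3=0.468, a0=7.770; τ=−ln(0.8856)/7.770=0.016 → t=0.016; u2·a0=0.8929·7.770=6.938; a1=1.302 < 6.938 ≤ a1+a2=7.302 → R2 fires; R=5 G=9 Y=5 Q=6
Draw 2: a1=1.302, a2=5.000, a3=0.390, a0=6.692; τ=−ln(0.6623)/6.692=0.062 → t=0.077; u2·a0=0.1717·6.692=1.149 ≤ a1=1.302 → R1 fires; R=7 G=9 Y=5 Q=5
Draw 3: a1=1.085, a2=7.000, a3=0.390, a0=8.475; τ=−ln(0.0473)/8.475=0.360 → t=0.437; u2·a0=0.5264·8.475=4.461; a1=1.085 < 4.461 ≤ a1+a2=8.085 → R2 fires; R=7 G=10 Y=4 Q=5
Draw 4: a1=1.085, a2=5.600, a3=0.312, a0=6.997; τ=−ln(0.2316)/6.997=0.209 → t=0.646; u2·a0=0.2372·6.997=1.660; a1=1.085 < 1.660 ≤ a1+a2=6.685 → R2 fires; R=7 G=11 Y=3 Q=5
Draw 5: a1=1.085, a2=4.200, a3=0.234, a0=5.519; τ=−ln(0.3139)/5.519=0.210 → t=0.856; u2·a0=0.8984·5.519=4.958; a1=1.085 < 4.958 ≤ a1+a2=5.285 → R2 fires; R=7 G=12 Y=2 Q=5
Draw 6: a1=1.085, a2=2.800, a3=0.156, a0=4.041; τ=−ln(0.2098)/4.041=0.386 → t=1.243; u2·a0=0.9597·4.041=3.878; a1=1.085 < 3.878 ≤ a1+a2=3.885 → R2 fires; R=7 G=13 Y=1 Q=5
Draw 7: a1=1.085, a2=1.400, a3=0.078, a0=2.563; τ=−ln(0.9941)/2.563=0.002 → t=1.245; u2·a0=0.3213·2.563=0.823 ≤ a1=1.085 → R1 fires; R=9 G=13 Y=1 Q=4
Draw 8: a1=0.868, a2=1.800, a3=0.078, a0=2.746; τ=−ln(0.5142)/2.746=0.242 → t=1.487 > T=1.26: stop.
Y first becomes ≤ 2 when it reaches 2 at the event at t=0.856.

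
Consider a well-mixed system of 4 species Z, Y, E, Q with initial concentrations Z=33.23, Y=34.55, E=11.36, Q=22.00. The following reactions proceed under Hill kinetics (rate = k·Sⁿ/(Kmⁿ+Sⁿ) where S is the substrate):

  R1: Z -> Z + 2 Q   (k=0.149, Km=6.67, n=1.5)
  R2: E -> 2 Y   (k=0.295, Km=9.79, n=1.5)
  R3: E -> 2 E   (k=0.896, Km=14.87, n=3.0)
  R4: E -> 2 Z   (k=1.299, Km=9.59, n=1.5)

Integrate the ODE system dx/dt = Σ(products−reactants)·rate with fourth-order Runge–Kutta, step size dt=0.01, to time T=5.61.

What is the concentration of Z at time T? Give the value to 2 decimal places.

RK4 with dt=0.01: 561 steps to T=5.61. Trajectory (selected grid times):
t=0.00: Z=33.23 Y=34.55 E=11.36 Q=22.00
t=0.62: Z=34.13 Y=34.75 E=10.98 Q=22.17
t=1.25: Z=35.02 Y=34.95 E=10.59 Q=22.34
t=1.87: Z=35.87 Y=35.14 E=10.21 Q=22.51
t=2.49: Z=36.70 Y=35.33 E=9.83 Q=22.68
t=3.12: Z=37.52 Y=35.51 E=9.45 Q=22.86
t=3.74: Z=38.31 Y=35.69 E=9.07 Q=23.03
t=4.36: Z=39.07 Y=35.86 E=8.71 Q=23.20
t=4.99: Z=39.81 Y=36.02 E=8.34 Q=23.38
t=5.61: Z=40.52 Y=36.18 E=7.99 Q=23.55
Read off Z at T=5.61: 40.52

Z at T = 40.52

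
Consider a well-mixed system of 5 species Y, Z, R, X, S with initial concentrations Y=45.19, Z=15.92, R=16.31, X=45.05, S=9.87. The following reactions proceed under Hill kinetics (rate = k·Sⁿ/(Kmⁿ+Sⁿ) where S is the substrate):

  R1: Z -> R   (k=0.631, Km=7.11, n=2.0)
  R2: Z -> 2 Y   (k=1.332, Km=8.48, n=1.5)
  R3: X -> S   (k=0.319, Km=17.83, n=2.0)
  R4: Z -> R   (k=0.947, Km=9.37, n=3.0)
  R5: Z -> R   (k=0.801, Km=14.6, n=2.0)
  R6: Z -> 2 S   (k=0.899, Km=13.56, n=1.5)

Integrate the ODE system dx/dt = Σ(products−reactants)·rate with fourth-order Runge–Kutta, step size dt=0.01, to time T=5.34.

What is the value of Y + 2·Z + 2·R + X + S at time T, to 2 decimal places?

Check how each reaction changes W = Y + 2·Z + 2·R + X + S (weight of products minus weight of reactants):
R1: Z -> R: (2·1) − (2·1) = 2 − 2 = 0
R2: Z -> 2 Y: (1·2) − (2·1) = 2 − 2 = 0
R3: X -> S: (1·1) − (1·1) = 1 − 1 = 0
R4: Z -> R: (2·1) − (2·1) = 2 − 2 = 0
R5: Z -> R: (2·1) − (2·1) = 2 − 2 = 0
R6: Z -> 2 S: (1·2) − (2·1) = 2 − 2 = 0
Every reaction leaves W unchanged, so W is conserved and no simulation is needed: W(T) = W(0) = 45.19 + 2·15.92 + 2·16.31 + 45.05 + 9.87 = 164.57

Value at T = 164.57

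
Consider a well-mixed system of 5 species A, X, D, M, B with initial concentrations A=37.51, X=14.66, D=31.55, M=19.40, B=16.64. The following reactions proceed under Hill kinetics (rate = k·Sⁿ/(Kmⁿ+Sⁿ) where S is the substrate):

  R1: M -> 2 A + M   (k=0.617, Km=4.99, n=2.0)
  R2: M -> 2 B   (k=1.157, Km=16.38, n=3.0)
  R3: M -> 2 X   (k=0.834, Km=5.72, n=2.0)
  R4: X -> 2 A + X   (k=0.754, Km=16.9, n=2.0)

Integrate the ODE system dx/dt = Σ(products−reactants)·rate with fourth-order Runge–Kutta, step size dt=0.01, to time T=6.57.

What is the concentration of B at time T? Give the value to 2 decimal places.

B at T = 23.22

RK4 with dt=0.01: 657 steps to T=6.57. Trajectory (selected grid times):
t=0.00: A=37.51 X=14.66 D=31.55 M=19.40 B=16.64
t=0.73: A=38.84 X=15.78 D=31.55 M=18.33 B=17.66
t=1.46: A=40.21 X=16.88 D=31.55 M=17.31 B=18.61
t=2.19: A=41.61 X=17.97 D=31.55 M=16.32 B=19.49
t=2.92: A=43.03 X=19.05 D=31.55 M=15.38 B=20.29
t=3.65: A=44.47 X=20.11 D=31.55 M=14.49 B=21.02
t=4.38: A=45.93 X=21.15 D=31.55 M=13.64 B=21.67
t=5.11: A=47.40 X=22.18 D=31.55 M=12.83 B=22.26
t=5.84: A=48.88 X=23.18 D=31.55 M=12.07 B=22.77
t=6.57: A=50.37 X=24.17 D=31.55 M=11.35 B=23.22
Read off B at T=6.57: 23.22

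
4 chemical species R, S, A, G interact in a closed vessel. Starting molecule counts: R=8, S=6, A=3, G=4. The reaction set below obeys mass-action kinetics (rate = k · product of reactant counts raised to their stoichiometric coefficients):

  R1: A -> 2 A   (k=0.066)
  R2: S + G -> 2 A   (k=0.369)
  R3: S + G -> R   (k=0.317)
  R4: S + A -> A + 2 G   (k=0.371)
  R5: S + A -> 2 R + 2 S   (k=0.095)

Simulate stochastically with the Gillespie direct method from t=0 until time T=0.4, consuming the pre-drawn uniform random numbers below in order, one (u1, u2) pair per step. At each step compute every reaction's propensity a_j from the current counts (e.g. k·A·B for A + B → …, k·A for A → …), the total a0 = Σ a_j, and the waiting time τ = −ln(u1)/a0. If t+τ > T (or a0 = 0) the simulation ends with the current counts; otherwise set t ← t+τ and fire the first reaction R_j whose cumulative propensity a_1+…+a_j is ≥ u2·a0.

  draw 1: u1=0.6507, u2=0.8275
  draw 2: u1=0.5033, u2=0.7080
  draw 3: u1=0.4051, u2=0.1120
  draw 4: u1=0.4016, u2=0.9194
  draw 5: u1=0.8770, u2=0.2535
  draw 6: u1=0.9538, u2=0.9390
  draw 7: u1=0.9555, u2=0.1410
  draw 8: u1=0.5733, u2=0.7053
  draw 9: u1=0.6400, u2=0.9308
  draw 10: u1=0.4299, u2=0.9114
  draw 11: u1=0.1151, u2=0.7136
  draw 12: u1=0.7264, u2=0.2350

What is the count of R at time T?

R at T = 17

t=0.000: R=8 S=6 A=3 G=4
Draw 1: a1=0.198, a2=8.856, a3=7.608, a4=6.678, a5=1.710, a0=25.050; τ=−ln(0.6507)/25.050=0.017 → t=0.017; u2·a0=0.8275·25.050=20.729; a1+…+a3=16.662 < 20.729 ≤ a1+…+a4=23.340 → R4 fires; R=8 S=5 A=3 G=6
Draw 2: a1=0.198, a2=11.070, a3=9.510, a4=5.565, a5=1.425, a0=27.768; τ=−ln(0.5033)/27.768=0.025 → t=0.042; u2·a0=0.7080·27.768=19.660; a1+a2=11.268 < 19.660 ≤ a1+…+a3=20.778 → R3 fires; R=9 S=4 A=3 G=5
Draw 3: a1=0.198, a2=7.380, a3=6.340, a4=4.452, a5=1.140, a0=19.510; τ=−ln(0.4051)/19.510=0.046 → t=0.088; u2·a0=0.1120·19.510=2.185; a1=0.198 < 2.185 ≤ a1+a2=7.578 → R2 fires; R=9 S=3 A=5 G=4
Draw 4: a1=0.330, a2=4.428, a3=3.804, a4=5.565, a5=1.425, a0=15.552; τ=−ln(0.4016)/15.552=0.059 → t=0.147; u2·a0=0.9194·15.552=14.299; a1+…+a4=14.127 < 14.299 ≤ a1+…+a5=15.552 → R5 fires; R=11 S=4 A=4 G=4
Draw 5: a1=0.264, a2=5.904, a3=5.072, a4=5.936, a5=1.520, a0=18.696; τ=−ln(0.8770)/18.696=0.007 → t=0.154; u2·a0=0.2535·18.696=4.739; a1=0.264 < 4.739 ≤ a1+a2=6.168 → R2 fires; R=11 S=3 A=6 G=3
Draw 6: a1=0.396, a2=3.321, a3=2.853, a4=6.678, a5=1.710, a0=14.958; τ=−ln(0.9538)/14.958=0.003 → t=0.157; u2·a0=0.9390·14.958=14.046; a1+…+a4=13.248 < 14.046 ≤ a1+…+a5=14.958 → R5 fires; R=13 S=4 A=5 G=3
Draw 7: a1=0.330, a2=4.428, a3=3.804, a4=7.420, a5=1.900, a0=17.882; τ=−ln(0.9555)/17.882=0.003 → t=0.160; u2·a0=0.1410·17.882=2.521; a1=0.330 < 2.521 ≤ a1+a2=4.758 → R2 fires; R=13 S=3 A=7 G=2
Draw 8: a1=0.462, a2=2.214, a3=1.902, a4=7.791, a5=1.995, a0=14.364; τ=−ln(0.5733)/14.364=0.039 → t=0.198; u2·a0=0.7053·14.364=10.131; a1+…+a3=4.578 < 10.131 ≤ a1+…+a4=12.369 → R4 fires; R=13 S=2 A=7 G=4
Draw 9: a1=0.462, a2=2.952, a3=2.536, a4=5.194, a5=1.330, a0=12.474; τ=−ln(0.6400)/12.474=0.036 → t=0.234; u2·a0=0.9308·12.474=11.611; a1+…+a4=11.144 < 11.611 ≤ a1+…+a5=12.474 → R5 fires; R=15 S=3 A=6 G=4
Draw 10: a1=0.396, a2=4.428, a3=3.804, a4=6.678, a5=1.710, a0=17.016; τ=−ln(0.4299)/17.016=0.050 → t=0.284; u2·a0=0.9114·17.016=15.508; a1+…+a4=15.306 < 15.508 ≤ a1+…+a5=17.016 → R5 fires; R=17 S=4 A=5 G=4
Draw 11: a1=0.330, a2=5.904, a3=5.072, a4=7.420, a5=1.900, a0=20.626; τ=−ln(0.1151)/20.626=0.105 → t=0.389; u2·a0=0.7136·20.626=14.719; a1+…+a3=11.306 < 14.719 ≤ a1+…+a4=18.726 → R4 fires; R=17 S=3 A=5 G=6
Draw 12: a1=0.330, a2=6.642, a3=5.706, a4=5.565, a5=1.425, a0=19.668; τ=−ln(0.7264)/19.668=0.016 → t=0.405 > T=0.4: stop.
Read off R at T=0.4: 17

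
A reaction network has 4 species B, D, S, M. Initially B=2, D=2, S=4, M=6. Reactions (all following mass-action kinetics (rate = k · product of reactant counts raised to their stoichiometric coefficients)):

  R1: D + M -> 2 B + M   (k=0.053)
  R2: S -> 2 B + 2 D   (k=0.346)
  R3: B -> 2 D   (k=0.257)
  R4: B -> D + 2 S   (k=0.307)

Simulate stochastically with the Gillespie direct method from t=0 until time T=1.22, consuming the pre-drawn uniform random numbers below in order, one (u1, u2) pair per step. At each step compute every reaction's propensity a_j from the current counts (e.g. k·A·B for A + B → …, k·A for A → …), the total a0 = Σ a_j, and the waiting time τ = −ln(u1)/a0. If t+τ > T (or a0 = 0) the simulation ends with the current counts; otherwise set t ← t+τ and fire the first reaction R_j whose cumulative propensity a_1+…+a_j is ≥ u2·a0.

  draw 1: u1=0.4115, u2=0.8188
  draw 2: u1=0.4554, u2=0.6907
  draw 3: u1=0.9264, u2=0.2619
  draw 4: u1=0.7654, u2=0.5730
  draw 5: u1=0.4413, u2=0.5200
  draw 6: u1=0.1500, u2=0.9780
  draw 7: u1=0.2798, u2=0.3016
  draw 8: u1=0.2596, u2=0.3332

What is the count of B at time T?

t=0.000: B=2 D=2 S=4 M=6
Draw 1: a1=0.636, a2=1.384, a3=0.514, a4=0.614, a0=3.148; τ=−ln(0.4115)/3.148=0.282 → t=0.282; u2·a0=0.8188·3.148=2.578; a1+…+a3=2.534 < 2.578 ≤ a1+…+a4=3.148 → R4 fires; B=1 D=3 S=6 M=6
Draw 2: a1=0.954, a2=2.076, a3=0.257, a4=0.307, a0=3.594; τ=−ln(0.4554)/3.594=0.219 → t=0.501; u2·a0=0.6907·3.594=2.482; a1=0.954 < 2.482 ≤ a1+a2=3.030 → R2 fires; B=3 D=5 S=5 M=6
Draw 3: a1=1.590, a2=1.730, a3=0.771, a4=0.921, a0=5.012; τ=−ln(0.9264)/5.012=0.015 → t=0.516; u2·a0=0.2619·5.012=1.313 ≤ a1=1.590 → R1 fires; B=5 D=4 S=5 M=6
Draw 4: a1=1.272, a2=1.730, a3=1.285, a4=1.535, a0=5.822; τ=−ln(0.7654)/5.822=0.046 → t=0.562; u2·a0=0.5730·5.822=3.336; a1+a2=3.002 < 3.336 ≤ a1+…+a3=4.287 → R3 fires; B=4 D=6 S=5 M=6
Draw 5: a1=1.908, a2=1.730, a3=1.028, a4=1.228, a0=5.894; τ=−ln(0.4413)/5.894=0.139 → t=0.701; u2·a0=0.5200·5.894=3.065; a1=1.908 < 3.065 ≤ a1+a2=3.638 → R2 fires; B=6 D=8 S=4 M=6
Draw 6: a1=2.544, a2=1.384, a3=1.542, a4=1.842, a0=7.312; τ=−ln(0.1500)/7.312=0.259 → t=0.960; u2·a0=0.9780·7.312=7.151; a1+…+a3=5.470 < 7.151 ≤ a1+…+a4=7.312 → R4 fires; B=5 D=9 S=6 M=6
Draw 7: a1=2.862, a2=2.076, a3=1.285, a4=1.535, a0=7.758; τ=−ln(0.2798)/7.758=0.164 → t=1.125; u2·a0=0.3016·7.758=2.340 ≤ a1=2.862 → R1 fires; B=7 D=8 S=6 M=6
Draw 8: a1=2.544, a2=2.076, a3=1.799, a4=2.149, a0=8.568; τ=−ln(0.2596)/8.568=0.157 → t=1.282 > T=1.22: stop.
Read off B at T=1.22: 7

B at T = 7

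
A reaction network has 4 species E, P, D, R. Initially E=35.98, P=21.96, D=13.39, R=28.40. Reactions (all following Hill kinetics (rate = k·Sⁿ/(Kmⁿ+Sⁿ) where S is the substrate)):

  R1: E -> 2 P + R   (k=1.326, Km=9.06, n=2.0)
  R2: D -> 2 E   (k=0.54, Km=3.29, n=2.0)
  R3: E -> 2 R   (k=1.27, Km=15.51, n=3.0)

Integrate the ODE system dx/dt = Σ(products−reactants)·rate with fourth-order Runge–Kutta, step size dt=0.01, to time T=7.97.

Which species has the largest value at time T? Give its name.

Dominant species at T: R

RK4 with dt=0.01: 797 steps to T=7.97. Trajectory (selected grid times):
t=0.00: E=35.98 P=21.96 D=13.39 R=28.40
t=0.89: E=34.74 P=24.17 D=12.94 R=31.59
t=1.77: E=33.51 P=26.35 D=12.49 R=34.73
t=2.66: E=32.29 P=28.55 D=12.04 R=37.87
t=3.54: E=31.09 P=30.71 D=11.60 R=40.95
t=4.43: E=29.90 P=32.87 D=11.16 R=44.03
t=5.31: E=28.73 P=35.01 D=10.72 R=47.04
t=6.20: E=27.57 P=37.14 D=10.29 R=50.05
t=7.08: E=26.44 P=39.24 D=9.86 R=52.97
t=7.97: E=25.32 P=41.34 D=9.43 R=55.89
At T=7.97: E=25.32 P=41.34 D=9.43 R=55.89; the largest is R.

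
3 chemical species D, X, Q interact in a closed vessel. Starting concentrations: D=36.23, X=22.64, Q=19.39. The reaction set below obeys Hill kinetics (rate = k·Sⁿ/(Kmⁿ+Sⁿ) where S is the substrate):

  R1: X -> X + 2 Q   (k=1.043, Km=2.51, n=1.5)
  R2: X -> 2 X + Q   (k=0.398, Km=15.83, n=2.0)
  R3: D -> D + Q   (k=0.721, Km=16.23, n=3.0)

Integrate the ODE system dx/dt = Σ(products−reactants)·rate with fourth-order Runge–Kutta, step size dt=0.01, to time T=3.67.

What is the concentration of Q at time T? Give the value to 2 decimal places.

Q at T = 30.20

RK4 with dt=0.01: 367 steps to T=3.67. Trajectory (selected grid times):
t=0.00: D=36.23 X=22.64 Q=19.39
t=0.41: D=36.23 X=22.75 Q=20.60
t=0.82: D=36.23 X=22.86 Q=21.80
t=1.22: D=36.23 X=22.97 Q=22.98
t=1.63: D=36.23 X=23.08 Q=24.19
t=2.04: D=36.23 X=23.19 Q=25.40
t=2.45: D=36.23 X=23.30 Q=26.60
t=2.85: D=36.23 X=23.41 Q=27.78
t=3.26: D=36.23 X=23.52 Q=28.99
t=3.67: D=36.23 X=23.63 Q=30.20
Read off Q at T=3.67: 30.20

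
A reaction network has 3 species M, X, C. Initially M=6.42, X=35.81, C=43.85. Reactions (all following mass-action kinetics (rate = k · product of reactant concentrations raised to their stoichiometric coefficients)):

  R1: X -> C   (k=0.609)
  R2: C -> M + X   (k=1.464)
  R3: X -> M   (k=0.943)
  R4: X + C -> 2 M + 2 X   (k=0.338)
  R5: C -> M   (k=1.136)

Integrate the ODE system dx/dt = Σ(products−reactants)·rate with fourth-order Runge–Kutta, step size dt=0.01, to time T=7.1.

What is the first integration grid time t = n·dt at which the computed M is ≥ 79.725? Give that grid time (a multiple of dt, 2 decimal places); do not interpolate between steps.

RK4 with dt=0.01: 710 steps to T=7.1. Trajectory (selected grid times):
t=0.00: M=6.42 X=35.81 C=43.85
t=0.08: M=78.65 X=63.69 C=9.83
t=0.09: M=83.35 X=64.76 C=8.05
t=0.79: M=170.43 X=35.95 C=1.50
t=1.58: M=210.59 X=16.36 C=1.27
t=2.37: M=228.10 X=7.29 C=0.96
t=3.16: M=235.61 X=3.20 C=0.63
t=3.94: M=238.81 X=1.42 C=0.37
t=4.73: M=240.25 X=0.62 C=0.20
t=5.52: M=240.89 X=0.28 C=0.10
t=6.31: M=241.18 X=0.13 C=0.05
t=7.10: M=241.31 X=0.06 C=0.02
M(0.08)=78.649 < 79.725 but M(0.09)=83.355 ≥ 79.725, so the first grid time is t=0.09.

Threshold first reached at t = 0.09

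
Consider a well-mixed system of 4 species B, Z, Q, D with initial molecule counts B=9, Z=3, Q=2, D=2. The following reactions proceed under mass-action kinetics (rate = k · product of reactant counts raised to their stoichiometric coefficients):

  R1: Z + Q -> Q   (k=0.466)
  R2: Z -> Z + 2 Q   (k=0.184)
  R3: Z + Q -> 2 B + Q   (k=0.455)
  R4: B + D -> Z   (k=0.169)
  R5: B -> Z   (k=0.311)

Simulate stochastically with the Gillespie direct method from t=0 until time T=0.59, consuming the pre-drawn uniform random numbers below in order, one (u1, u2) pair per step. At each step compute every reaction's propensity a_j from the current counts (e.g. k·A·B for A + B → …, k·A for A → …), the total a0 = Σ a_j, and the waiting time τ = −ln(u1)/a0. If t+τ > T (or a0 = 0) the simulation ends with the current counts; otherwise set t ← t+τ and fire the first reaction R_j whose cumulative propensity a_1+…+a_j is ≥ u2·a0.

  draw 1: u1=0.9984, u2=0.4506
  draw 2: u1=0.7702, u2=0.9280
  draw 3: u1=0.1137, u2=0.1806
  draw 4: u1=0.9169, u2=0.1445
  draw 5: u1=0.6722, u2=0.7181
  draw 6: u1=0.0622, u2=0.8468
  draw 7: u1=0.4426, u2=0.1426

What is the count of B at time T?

B at T = 8

t=0.000: B=9 Z=3 Q=2 D=2
Draw 1: a1=2.796, a2=0.552, a3=2.730, a4=3.042, a5=2.799, a0=11.919; τ=−ln(0.9984)/11.919=0.000 → t=0.000; u2·a0=0.4506·11.919=5.371; a1+a2=3.348 < 5.371 ≤ a1+…+a3=6.078 → R3 fires; B=11 Z=2 Q=2 D=2
Draw 2: a1=1.864, a2=0.368, a3=1.820, a4=3.718, a5=3.421, a0=11.191; τ=−ln(0.7702)/11.191=0.023 → t=0.023; u2·a0=0.9280·11.191=10.385; a1+…+a4=7.770 < 10.385 ≤ a1+…+a5=11.191 → R5 fires; B=10 Z=3 Q=2 D=2
Draw 3: a1=2.796, a2=0.552, a3=2.730, a4=3.380, a5=3.110, a0=12.568; τ=−ln(0.1137)/12.568=0.173 → t=0.196; u2·a0=0.1806·12.568=2.270 ≤ a1=2.796 → R1 fires; B=10 Z=2 Q=2 D=2
Draw 4: a1=1.864, a2=0.368, a3=1.820, a4=3.380, a5=3.110, a0=10.542; τ=−ln(0.9169)/10.542=0.008 → t=0.205; u2·a0=0.1445·10.542=1.523 ≤ a1=1.864 → R1 fires; B=10 Z=1 Q=2 D=2
Draw 5: a1=0.932, a2=0.184, a3=0.910, a4=3.380, a5=3.110, a0=8.516; τ=−ln(0.6722)/8.516=0.047 → t=0.251; u2·a0=0.7181·8.516=6.115; a1+…+a4=5.406 < 6.115 ≤ a1+…+a5=8.516 → R5 fires; B=9 Z=2 Q=2 D=2
Draw 6: a1=1.864, a2=0.368, a3=1.820, a4=3.042, a5=2.799, a0=9.893; τ=−ln(0.0622)/9.893=0.281 → t=0.532; u2·a0=0.8468·9.893=8.377; a1+…+a4=7.094 < 8.377 ≤ a1+…+a5=9.893 → R5 fires; B=8 Z=3 Q=2 D=2
Draw 7: a1=2.796, a2=0.552, a3=2.730, a4=2.704, a5=2.488, a0=11.270; τ=−ln(0.4426)/11.270=0.072 → t=0.604 > T=0.59: stop.
Read off B at T=0.59: 8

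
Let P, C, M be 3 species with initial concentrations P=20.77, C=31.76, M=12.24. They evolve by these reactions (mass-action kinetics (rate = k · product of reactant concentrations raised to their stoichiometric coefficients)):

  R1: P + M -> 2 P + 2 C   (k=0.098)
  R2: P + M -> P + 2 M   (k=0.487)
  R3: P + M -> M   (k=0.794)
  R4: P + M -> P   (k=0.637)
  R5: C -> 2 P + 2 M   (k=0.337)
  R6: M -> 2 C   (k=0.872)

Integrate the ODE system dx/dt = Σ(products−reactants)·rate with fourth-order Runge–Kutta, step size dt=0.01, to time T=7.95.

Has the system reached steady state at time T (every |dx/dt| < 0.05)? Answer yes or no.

Steady state at T: no

RK4 with dt=0.01: 795 steps to T=7.95. Trajectory (selected grid times):
t=0.00: P=20.77 C=31.76 M=12.24
t=0.88: P=3.55 C=47.71 M=13.55
t=1.77: P=3.03 C=67.57 M=21.72
t=2.65: P=2.93 C=98.07 M=32.38
t=3.53: P=2.92 C=143.26 M=47.57
t=4.42: P=2.91 C=210.49 M=69.97
t=5.30: P=2.91 C=308.02 M=102.42
t=6.18: P=2.91 C=450.77 M=149.89
t=7.07: P=2.91 C=662.53 M=220.30
t=7.95: P=2.91 C=969.57 M=322.40
Rates at T: R1=92.0144, R2=457.2551, R3=745.5042, R4=598.0934, R5=326.7449, R6=281.1310
dx/dt at T (Σ net stoichiometry × rate): P=-0.0000, C=+419.5458, M=+139.5061
Largest |dx/dt| is |+419.5458| (C) ≥ 0.05 → not steady.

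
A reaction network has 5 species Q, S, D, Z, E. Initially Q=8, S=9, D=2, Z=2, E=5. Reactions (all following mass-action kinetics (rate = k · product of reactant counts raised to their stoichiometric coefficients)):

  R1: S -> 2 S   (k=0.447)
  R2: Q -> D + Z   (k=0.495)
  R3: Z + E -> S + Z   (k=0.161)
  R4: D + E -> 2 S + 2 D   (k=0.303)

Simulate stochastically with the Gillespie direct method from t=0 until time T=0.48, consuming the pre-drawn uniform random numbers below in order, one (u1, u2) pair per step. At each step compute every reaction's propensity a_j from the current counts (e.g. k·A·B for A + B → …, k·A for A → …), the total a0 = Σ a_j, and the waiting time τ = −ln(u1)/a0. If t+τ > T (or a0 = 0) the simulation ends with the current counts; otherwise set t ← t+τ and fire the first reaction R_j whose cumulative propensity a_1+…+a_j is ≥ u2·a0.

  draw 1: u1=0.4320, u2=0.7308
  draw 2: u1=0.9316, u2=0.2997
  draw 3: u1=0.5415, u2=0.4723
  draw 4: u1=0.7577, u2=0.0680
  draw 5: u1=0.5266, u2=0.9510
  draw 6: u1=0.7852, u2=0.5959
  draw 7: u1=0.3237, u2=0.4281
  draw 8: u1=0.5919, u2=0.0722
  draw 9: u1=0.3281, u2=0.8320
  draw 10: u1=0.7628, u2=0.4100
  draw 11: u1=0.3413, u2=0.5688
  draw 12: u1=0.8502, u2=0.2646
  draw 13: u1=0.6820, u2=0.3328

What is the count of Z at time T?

t=0.000: Q=8 S=9 D=2 Z=2 E=5
Draw 1: a1=4.023, a2=3.960, a3=1.610, a4=3.030, a0=12.623; τ=−ln(0.4320)/12.623=0.066 → t=0.066; u2·a0=0.7308·12.623=9.225; a1+a2=7.983 < 9.225 ≤ a1+…+a3=9.593 → R3 fires; Q=8 S=10 D=2 Z=2 E=4
Draw 2: a1=4.470, a2=3.960, a3=1.288, a4=2.424, a0=12.142; τ=−ln(0.9316)/12.142=0.006 → t=0.072; u2·a0=0.2997·12.142=3.639 ≤ a1=4.470 → R1 fires; Q=8 S=11 D=2 Z=2 E=4
Draw 3: a1=4.917, a2=3.960, a3=1.288, a4=2.424, a0=12.589; τ=−ln(0.5415)/12.589=0.049 → t=0.121; u2·a0=0.4723·12.589=5.946; a1=4.917 < 5.946 ≤ a1+a2=8.877 → R2 fires; Q=7 S=11 D=3 Z=3 E=4
Draw 4: a1=4.917, a2=3.465, a3=1.932, a4=3.636, a0=13.950; τ=−ln(0.7577)/13.950=0.020 → t=0.141; u2·a0=0.0680·13.950=0.949 ≤ a1=4.917 → R1 fires; Q=7 S=12 D=3 Z=3 E=4
Draw 5: a1=5.364, a2=3.465, a3=1.932, a4=3.636, a0=14.397; τ=−ln(0.5266)/14.397=0.045 → t=0.185; u2·a0=0.9510·14.397=13.692; a1+…+a3=10.761 < 13.692 ≤ a1+…+a4=14.397 → R4 fires; Q=7 S=14 D=4 Z=3 E=3
Draw 6: a1=6.258, a2=3.465, a3=1.449, a4=3.636, a0=14.808; τ=−ln(0.7852)/14.808=0.016 → t=0.202; u2·a0=0.5959·14.808=8.824; a1=6.258 < 8.824 ≤ a1+a2=9.723 → R2 fires; Q=6 S=14 D=5 Z=4 E=3
Draw 7: a1=6.258, a2=2.970, a3=1.932, a4=4.545, a0=15.705; τ=−ln(0.3237)/15.705=0.072 → t=0.274; u2·a0=0.4281·15.705=6.723; a1=6.258 < 6.723 ≤ a1+a2=9.228 → R2 fires; Q=5 S=14 D=6 Z=5 E=3
Draw 8: a1=6.258, a2=2.475, a3=2.415, a4=5.454, a0=16.602; τ=−ln(0.5919)/16.602=0.032 → t=0.305; u2·a0=0.0722·16.602=1.199 ≤ a1=6.258 → R1 fires; Q=5 S=15 D=6 Z=5 E=3
Draw 9: a1=6.705, a2=2.475, a3=2.415, a4=5.454, a0=17.049; τ=−ln(0.3281)/17.049=0.065 → t=0.371; u2·a0=0.8320·17.049=14.185; a1+…+a3=11.595 < 14.185 ≤ a1+…+a4=17.049 → R4 fires; Q=5 S=17 D=7 Z=5 E=2
Draw 10: a1=7.599, a2=2.475, a3=1.610, a4=4.242, a0=15.926; τ=−ln(0.7628)/15.926=0.017 → t=0.388; u2·a0=0.4100·15.926=6.530 ≤ a1=7.599 → R1 fires; Q=5 S=18 D=7 Z=5 E=2
Draw 11: a1=8.046, a2=2.475, a3=1.610, a4=4.242, a0=16.373; τ=−ln(0.3413)/16.373=0.066 → t=0.453; u2·a0=0.5688·16.373=9.313; a1=8.046 < 9.313 ≤ a1+a2=10.521 → R2 fires; Q=4 S=18 D=8 Z=6 E=2
Draw 12: a1=8.046, a2=1.980, a3=1.932, a4=4.848, a0=16.806; τ=−ln(0.8502)/16.806=0.010 → t=0.463; u2·a0=0.2646·16.806=4.447 ≤ a1=8.046 → R1 fires; Q=4 S=19 D=8 Z=6 E=2
Draw 13: a1=8.493, a2=1.980, a3=1.932, a4=4.848, a0=17.253; τ=−ln(0.6820)/17.253=0.022 → t=0.485 > T=0.48: stop.
Read off Z at T=0.48: 6

Z at T = 6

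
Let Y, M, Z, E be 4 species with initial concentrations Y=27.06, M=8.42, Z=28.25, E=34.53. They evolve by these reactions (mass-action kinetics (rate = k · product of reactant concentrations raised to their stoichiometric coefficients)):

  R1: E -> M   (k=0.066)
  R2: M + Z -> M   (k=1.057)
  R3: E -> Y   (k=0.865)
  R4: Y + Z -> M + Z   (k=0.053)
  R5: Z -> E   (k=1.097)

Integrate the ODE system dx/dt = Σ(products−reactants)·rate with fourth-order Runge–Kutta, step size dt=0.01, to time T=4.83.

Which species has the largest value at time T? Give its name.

RK4 with dt=0.01: 483 steps to T=4.83. Trajectory (selected grid times):
t=0.00: Y=27.06 M=8.42 Z=28.25 E=34.53
t=0.54: Y=37.13 M=12.90 Z=0.02 E=22.57
t=1.07: Y=45.29 M=13.53 Z=0.00 E=13.78
t=1.61: Y=50.35 M=13.91 Z=0.00 E=8.34
t=2.15: Y=53.41 M=14.15 Z=0.00 E=5.04
t=2.68: Y=55.24 M=14.28 Z=0.00 E=3.08
t=3.22: Y=56.37 M=14.37 Z=0.00 E=1.86
t=3.76: Y=57.05 M=14.42 Z=0.00 E=1.13
t=4.29: Y=57.46 M=14.45 Z=0.00 E=0.69
t=4.83: Y=57.71 M=14.47 Z=0.00 E=0.42
At T=4.83: Y=57.71 M=14.47 Z=0.00 E=0.42; the largest is Y.

Dominant species at T: Y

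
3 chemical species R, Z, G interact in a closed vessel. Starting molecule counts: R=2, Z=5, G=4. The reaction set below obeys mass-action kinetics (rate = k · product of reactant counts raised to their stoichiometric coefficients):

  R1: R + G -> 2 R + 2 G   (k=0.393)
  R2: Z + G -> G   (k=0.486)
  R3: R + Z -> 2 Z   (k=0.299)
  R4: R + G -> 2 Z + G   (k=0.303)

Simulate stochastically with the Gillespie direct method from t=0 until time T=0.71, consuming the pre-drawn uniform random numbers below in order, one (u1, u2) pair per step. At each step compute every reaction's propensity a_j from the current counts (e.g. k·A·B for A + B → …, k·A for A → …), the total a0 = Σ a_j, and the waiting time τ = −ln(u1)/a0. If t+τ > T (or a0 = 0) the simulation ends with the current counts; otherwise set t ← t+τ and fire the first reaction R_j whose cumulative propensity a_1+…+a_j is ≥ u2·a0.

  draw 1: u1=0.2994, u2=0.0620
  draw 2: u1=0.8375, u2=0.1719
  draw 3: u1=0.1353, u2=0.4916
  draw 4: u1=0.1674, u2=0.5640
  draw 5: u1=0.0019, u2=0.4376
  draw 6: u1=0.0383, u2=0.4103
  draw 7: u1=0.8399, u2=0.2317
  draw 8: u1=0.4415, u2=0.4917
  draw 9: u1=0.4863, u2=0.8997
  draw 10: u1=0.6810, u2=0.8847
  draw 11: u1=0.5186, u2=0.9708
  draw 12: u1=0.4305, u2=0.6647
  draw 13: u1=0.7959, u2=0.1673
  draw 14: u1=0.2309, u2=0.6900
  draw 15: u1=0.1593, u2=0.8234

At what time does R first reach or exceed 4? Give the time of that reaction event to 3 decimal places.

Threshold first reached at t = 0.073

t=0.000: R=2 Z=5 G=4
Draw 1: a1=3.144, a2=9.720, a3=2.990, a4=2.424, a0=18.278; τ=−ln(0.2994)/18.278=0.066 → t=0.066; u2·a0=0.0620·18.278=1.133 ≤ a1=3.144 → R1 fires; R=3 Z=5 G=5
Draw 2: a1=5.895, a2=12.150, a3=4.485, a4=4.545, a0=27.075; τ=−ln(0.8375)/27.075=0.007 → t=0.073; u2·a0=0.1719·27.075=4.654 ≤ a1=5.895 → R1 fires; R=4 Z=5 G=6
Draw 3: a1=9.432, a2=14.580, a3=5.980, a4=7.272, a0=37.264; τ=−ln(0.1353)/37.264=0.054 → t=0.126; u2·a0=0.4916·37.264=18.319; a1=9.432 < 18.319 ≤ a1+a2=24.012 → R2 fires; R=4 Z=4 G=6
Draw 4: a1=9.432, a2=11.664, a3=4.784, a4=7.272, a0=33.152; τ=−ln(0.1674)/33.152=0.054 → t=0.180; u2·a0=0.5640·33.152=18.698; a1=9.432 < 18.698 ≤ a1+a2=21.096 → R2 fires; R=4 Z=3 G=6
Draw 5: a1=9.432, a2=8.748, a3=3.588, a4=7.272, a0=29.040; τ=−ln(0.0019)/29.040=0.216 → t=0.396; u2·a0=0.4376·29.040=12.708; a1=9.432 < 12.708 ≤ a1+a2=18.180 → R2 fires; R=4 Z=2 G=6
Draw 6: a1=9.432, a2=5.832, a3=2.392, a4=7.272, a0=24.928; τ=−ln(0.0383)/24.928=0.131 → t=0.527; u2·a0=0.4103·24.928=10.228; a1=9.432 < 10.228 ≤ a1+a2=15.264 → R2 fires; R=4 Z=1 G=6
Draw 7: a1=9.432, a2=2.916, a3=1.196, a4=7.272, a0=20.816; τ=−ln(0.8399)/20.816=0.008 → t=0.535; u2·a0=0.2317·20.816=4.823 ≤ a1=9.432 → R1 fires; R=5 Z=1 G=7
Draw 8: a1=13.755, a2=3.402, a3=1.495, a4=10.605, a0=29.257; τ=−ln(0.4415)/29.257=0.028 → t=0.563; u2·a0=0.4917·29.257=14.386; a1=13.755 < 14.386 ≤ a1+a2=17.157 → R2 fires; R=5 Z=0 G=7
Draw 9: a1=13.755, a2=0.000, a3=0.000, a4=10.605, a0=24.360; τ=−ln(0.4863)/24.360=0.030 → t=0.593; u2·a0=0.8997·24.360=21.917; a1+…+a3=13.755 < 21.917 ≤ a1+…+a4=24.360 → R4 fires; R=4 Z=2 G=7
Draw 10: a1=11.004, a2=6.804, a3=2.392, a4=8.484, a0=28.684; τ=−ln(0.6810)/28.684=0.013 → t=0.606; u2·a0=0.8847·28.684=25.377; a1+…+a3=20.200 < 25.377 ≤ a1+…+a4=28.684 → R4 fires; R=3 Z=4 G=7
Draw 11: a1=8.253, a2=13.608, a3=3.588, a4=6.363, a0=31.812; τ=−ln(0.5186)/31.812=0.021 → t=0.627; u2·a0=0.9708·31.812=30.883; a1+…+a3=25.449 < 30.883 ≤ a1+…+a4=31.812 → R4 fires; R=2 Z=6 G=7
Draw 12: a1=5.502, a2=20.412, a3=3.588, a4=4.242, a0=33.744; τ=−ln(0.4305)/33.744=0.025 → t=0.652; u2·a0=0.6647·33.744=22.430; a1=5.502 < 22.430 ≤ a1+a2=25.914 → R2 fires; R=2 Z=5 G=7
Draw 13: a1=5.502, a2=17.010, a3=2.990, a4=4.242, a0=29.744; τ=−ln(0.7959)/29.744=0.008 → t=0.659; u2·a0=0.1673·29.744=4.976 ≤ a1=5.502 → R1 fires; R=3 Z=5 G=8
Draw 14: a1=9.432, a2=19.440, a3=4.485, a4=7.272, a0=40.629; τ=−ln(0.2309)/40.629=0.036 → t=0.695; u2·a0=0.6900·40.629=28.034; a1=9.432 < 28.034 ≤ a1+a2=28.872 → R2 fires; R=3 Z=4 G=8
Draw 15: a1=9.432, a2=15.552, a3=3.588, a4=7.272, a0=35.844; τ=−ln(0.1593)/35.844=0.051 → t=0.747 > T=0.71: stop.
R first becomes ≥ 4 when it reaches 4 at the event at t=0.073.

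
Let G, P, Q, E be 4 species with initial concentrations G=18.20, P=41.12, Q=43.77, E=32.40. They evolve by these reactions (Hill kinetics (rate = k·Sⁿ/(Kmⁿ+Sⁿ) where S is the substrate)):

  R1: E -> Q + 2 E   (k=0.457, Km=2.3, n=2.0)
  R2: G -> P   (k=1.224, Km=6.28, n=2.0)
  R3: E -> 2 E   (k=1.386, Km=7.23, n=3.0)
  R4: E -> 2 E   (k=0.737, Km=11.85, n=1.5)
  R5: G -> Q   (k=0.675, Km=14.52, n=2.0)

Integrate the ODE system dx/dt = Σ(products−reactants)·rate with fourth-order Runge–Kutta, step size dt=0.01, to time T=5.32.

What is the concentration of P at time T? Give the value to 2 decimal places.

P at T = 46.55

RK4 with dt=0.01: 532 steps to T=5.32. Trajectory (selected grid times):
t=0.00: G=18.20 P=41.12 Q=43.77 E=32.40
t=0.59: G=17.32 P=41.76 Q=44.28 E=33.84
t=1.18: G=16.46 P=42.40 Q=44.77 E=35.28
t=1.77: G=15.61 P=43.02 Q=45.26 E=36.72
t=2.36: G=14.79 P=43.64 Q=45.74 E=38.17
t=2.96: G=13.97 P=44.26 Q=46.21 E=39.65
t=3.55: G=13.19 P=44.85 Q=46.67 E=41.11
t=4.14: G=12.43 P=45.43 Q=47.11 E=42.57
t=4.73: G=11.70 P=46.00 Q=47.54 E=44.03
t=5.32: G=11.00 P=46.55 Q=47.96 E=45.50
Read off P at T=5.32: 46.55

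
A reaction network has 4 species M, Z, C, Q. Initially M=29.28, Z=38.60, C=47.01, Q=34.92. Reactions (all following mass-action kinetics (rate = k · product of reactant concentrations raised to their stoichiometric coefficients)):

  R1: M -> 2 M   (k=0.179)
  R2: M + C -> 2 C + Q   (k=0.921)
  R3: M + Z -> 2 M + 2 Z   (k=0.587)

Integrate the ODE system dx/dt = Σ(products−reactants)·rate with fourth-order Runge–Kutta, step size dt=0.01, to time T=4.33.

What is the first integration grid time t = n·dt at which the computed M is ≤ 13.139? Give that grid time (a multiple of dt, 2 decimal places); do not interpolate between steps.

RK4 with dt=0.01: 433 steps to T=4.33. Trajectory (selected grid times):
t=0.00: M=29.28 Z=38.60 C=47.01 Q=34.92
t=0.02: M=16.58 Z=50.52 C=71.72 Q=59.63
t=0.03: M=11.16 Z=54.78 C=81.41 Q=69.32
t=0.48: M=0.00 Z=62.64 C=100.48 Q=88.39
t=0.96: M=0.00 Z=62.64 C=100.48 Q=88.39
t=1.44: M=0.00 Z=62.64 C=100.48 Q=88.39
t=1.92: M=0.00 Z=62.64 C=100.48 Q=88.39
t=2.41: M=0.00 Z=62.64 C=100.48 Q=88.39
t=2.89: M=0.00 Z=62.64 C=100.48 Q=88.39
t=3.37: M=0.00 Z=62.64 C=100.48 Q=88.39
t=3.85: M=0.00 Z=62.64 C=100.48 Q=88.39
t=4.33: M=0.00 Z=62.64 C=100.48 Q=88.39
M(0.02)=16.580 > 13.139 but M(0.03)=11.163 ≤ 13.139, so the first grid time is t=0.03.

Threshold first reached at t = 0.03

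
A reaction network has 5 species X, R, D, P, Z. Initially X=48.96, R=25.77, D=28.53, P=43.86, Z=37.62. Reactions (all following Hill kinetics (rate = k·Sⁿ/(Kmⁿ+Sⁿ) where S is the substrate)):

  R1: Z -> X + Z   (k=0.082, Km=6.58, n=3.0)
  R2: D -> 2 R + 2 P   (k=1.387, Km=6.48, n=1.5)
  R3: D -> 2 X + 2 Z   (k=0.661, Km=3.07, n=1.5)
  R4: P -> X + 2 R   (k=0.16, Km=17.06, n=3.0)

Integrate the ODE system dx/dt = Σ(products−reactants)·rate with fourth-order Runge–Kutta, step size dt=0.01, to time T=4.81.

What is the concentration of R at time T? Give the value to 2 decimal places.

R at T = 38.93

RK4 with dt=0.01: 481 steps to T=4.81. Trajectory (selected grid times):
t=0.00: X=48.96 R=25.77 D=28.53 P=43.86 Z=37.62
t=0.53: X=49.76 R=27.25 D=27.53 P=45.10 Z=38.30
t=1.07: X=50.57 R=28.76 D=26.52 P=46.36 Z=38.98
t=1.60: X=51.37 R=30.23 D=25.53 P=47.59 Z=39.66
t=2.14: X=52.18 R=31.72 D=24.52 P=48.83 Z=40.34
t=2.67: X=52.98 R=33.17 D=23.54 P=50.04 Z=41.01
t=3.21: X=53.79 R=34.64 D=22.55 P=51.26 Z=41.69
t=3.74: X=54.58 R=36.07 D=21.58 P=52.44 Z=42.36
t=4.28: X=55.38 R=37.52 D=20.60 P=53.64 Z=43.03
t=4.81: X=56.17 R=38.93 D=19.65 P=54.80 Z=43.70
Read off R at T=4.81: 38.93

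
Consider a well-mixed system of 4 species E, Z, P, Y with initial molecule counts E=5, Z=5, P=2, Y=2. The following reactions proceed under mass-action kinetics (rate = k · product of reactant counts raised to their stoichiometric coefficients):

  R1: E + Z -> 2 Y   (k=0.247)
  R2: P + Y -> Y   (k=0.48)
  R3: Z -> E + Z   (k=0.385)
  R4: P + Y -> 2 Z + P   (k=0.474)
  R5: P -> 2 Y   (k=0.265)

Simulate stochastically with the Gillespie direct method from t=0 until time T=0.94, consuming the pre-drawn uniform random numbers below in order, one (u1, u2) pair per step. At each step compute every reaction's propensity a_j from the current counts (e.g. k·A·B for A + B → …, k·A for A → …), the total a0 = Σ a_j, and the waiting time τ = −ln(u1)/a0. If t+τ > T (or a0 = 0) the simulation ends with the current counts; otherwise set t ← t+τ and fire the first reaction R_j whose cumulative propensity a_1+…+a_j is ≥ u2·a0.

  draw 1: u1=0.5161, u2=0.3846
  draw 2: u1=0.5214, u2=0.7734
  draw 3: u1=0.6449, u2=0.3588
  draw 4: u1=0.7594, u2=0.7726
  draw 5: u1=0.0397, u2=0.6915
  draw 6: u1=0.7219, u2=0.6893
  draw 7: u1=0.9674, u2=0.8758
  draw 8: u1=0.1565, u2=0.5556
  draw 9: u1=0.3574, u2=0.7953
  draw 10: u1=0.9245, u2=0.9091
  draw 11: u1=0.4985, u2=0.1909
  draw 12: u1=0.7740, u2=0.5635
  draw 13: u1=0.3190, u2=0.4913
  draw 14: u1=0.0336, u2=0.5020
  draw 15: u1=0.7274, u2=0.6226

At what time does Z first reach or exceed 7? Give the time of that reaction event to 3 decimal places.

Threshold first reached at t = 0.149

t=0.000: E=5 Z=5 P=2 Y=2
Draw 1: a1=6.175, a2=1.920, a3=1.925, a4=1.896, a5=0.530, a0=12.446; τ=−ln(0.5161)/12.446=0.053 → t=0.053; u2·a0=0.3846·12.446=4.787 ≤ a1=6.175 → R1 fires; E=4 Z=4 P=2 Y=4
Draw 2: a1=3.952, a2=3.840, a3=1.540, a4=3.792, a5=0.530, a0=13.654; τ=−ln(0.5214)/13.654=0.048 → t=0.101; u2·a0=0.7734·13.654=10.560; a1+…+a3=9.332 < 10.560 ≤ a1+…+a4=13.124 → R4 fires; E=4 Z=6 P=2 Y=3
Draw 3: a1=5.928, a2=2.880, a3=2.310, a4=2.844, a5=0.530, a0=14.492; τ=−ln(0.6449)/14.492=0.030 → t=0.131; u2·a0=0.3588·14.492=5.200 ≤ a1=5.928 → R1 fires; E=3 Z=5 P=2 Y=5
Draw 4: a1=3.705, a2=4.800, a3=1.925, a4=4.740, a5=0.530, a0=15.700; τ=−ln(0.7594)/15.700=0.018 → t=0.149; u2·a0=0.7726·15.700=12.130; a1+…+a3=10.430 < 12.130 ≤ a1+…+a4=15.170 → R4 fires; E=3 Z=7 P=2 Y=4
Draw 5: a1=5.187, a2=3.840, a3=2.695, a4=3.792, a5=0.530, a0=16.044; τ=−ln(0.0397)/16.044=0.201 → t=0.350; u2·a0=0.6915·16.044=11.094; a1+a2=9.027 < 11.094 ≤ a1+…+a3=11.722 → R3 fires; E=4 Z=7 P=2 Y=4
Draw 6: a1=6.916, a2=3.840, a3=2.695, a4=3.792, a5=0.530, a0=17.773; τ=−ln(0.7219)/17.773=0.018 → t=0.368; u2·a0=0.6893·17.773=12.251; a1+a2=10.756 < 12.251 ≤ a1+…+a3=13.451 → R3 fires; E=5 Z=7 P=2 Y=4
Draw 7: a1=8.645, a2=3.840, a3=2.695, a4=3.792, a5=0.530, a0=19.502; τ=−ln(0.9674)/19.502=0.002 → t=0.370; u2·a0=0.8758·19.502=17.080; a1+…+a3=15.180 < 17.080 ≤ a1+…+a4=18.972 → R4 fires; E=5 Z=9 P=2 Y=3
Draw 8: a1=11.115, a2=2.880, a3=3.465, a4=2.844, a5=0.530, a0=20.834; τ=−ln(0.1565)/20.834=0.089 → t=0.459; u2·a0=0.5556·20.834=11.575; a1=11.115 < 11.575 ≤ a1+a2=13.995 → R2 fires; E=5 Z=9 P=1 Y=3
Draw 9: a1=11.115, a2=1.440, a3=3.465, a4=1.422, a5=0.265, a0=17.707; τ=−ln(0.3574)/17.707=0.058 → t=0.517; u2·a0=0.7953·17.707=14.082; a1+a2=12.555 < 14.082 ≤ a1+…+a3=16.020 → R3 fires; E=6 Z=9 P=1 Y=3
Draw 10: a1=13.338, a2=1.440, a3=3.465, a4=1.422, a5=0.265, a0=19.930; τ=−ln(0.9245)/19.930=0.004 → t=0.521; u2·a0=0.9091·19.930=18.118; a1+a2=14.778 < 18.118 ≤ a1+…+a3=18.243 → R3 fires; E=7 Z=9 P=1 Y=3
Draw 11: a1=15.561, a2=1.440, a3=3.465, a4=1.422, a5=0.265, a0=22.153; τ=−ln(0.4985)/22.153=0.031 → t=0.552; u2·a0=0.1909·22.153=4.229 ≤ a1=15.561 → R1 fires; E=6 Z=8 P=1 Y=5
Draw 12: a1=11.856, a2=2.400, a3=3.080, a4=2.370, a5=0.265, a0=19.971; τ=−ln(0.7740)/19.971=0.013 → t=0.565; u2·a0=0.5635·19.971=11.254 ≤ a1=11.856 → R1 fires; E=5 Z=7 P=1 Y=7
Draw 13: a1=8.645, a2=3.360, a3=2.695, a4=3.318, a5=0.265, a0=18.283; τ=−ln(0.3190)/18.283=0.062 → t=0.628; u2·a0=0.4913·18.283=8.982; a1=8.645 < 8.982 ≤ a1+a2=12.005 → R2 fires; E=5 Z=7 P=0 Y=7
Draw 14: a1=8.645, a2=0.000, a3=2.695, a4=0.000, a5=0.000, a0=11.340; τ=−ln(0.0336)/11.340=0.299 → t=0.927; u2·a0=0.5020·11.340=5.693 ≤ a1=8.645 → R1 fires; E=4 Z=6 P=0 Y=9
Draw 15: a1=5.928, a2=0.000, a3=2.310, a4=0.000, a5=0.000, a0=8.238; τ=−ln(0.7274)/8.238=0.039 → t=0.965 > T=0.94: stop.
Z first becomes ≥ 7 when it reaches 7 at the event at t=0.149.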